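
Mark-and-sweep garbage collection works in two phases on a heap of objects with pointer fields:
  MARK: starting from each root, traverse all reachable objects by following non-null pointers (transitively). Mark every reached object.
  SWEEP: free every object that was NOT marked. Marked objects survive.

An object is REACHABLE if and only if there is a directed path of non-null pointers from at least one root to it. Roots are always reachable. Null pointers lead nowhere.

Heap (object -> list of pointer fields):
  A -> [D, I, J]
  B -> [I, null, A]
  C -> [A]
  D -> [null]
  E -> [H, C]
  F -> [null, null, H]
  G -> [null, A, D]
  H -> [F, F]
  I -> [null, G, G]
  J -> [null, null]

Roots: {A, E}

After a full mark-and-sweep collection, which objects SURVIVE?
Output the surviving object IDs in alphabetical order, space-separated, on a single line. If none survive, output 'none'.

Answer: A C D E F G H I J

Derivation:
Roots: A E
Mark A: refs=D I J, marked=A
Mark E: refs=H C, marked=A E
Mark D: refs=null, marked=A D E
Mark I: refs=null G G, marked=A D E I
Mark J: refs=null null, marked=A D E I J
Mark H: refs=F F, marked=A D E H I J
Mark C: refs=A, marked=A C D E H I J
Mark G: refs=null A D, marked=A C D E G H I J
Mark F: refs=null null H, marked=A C D E F G H I J
Unmarked (collected): B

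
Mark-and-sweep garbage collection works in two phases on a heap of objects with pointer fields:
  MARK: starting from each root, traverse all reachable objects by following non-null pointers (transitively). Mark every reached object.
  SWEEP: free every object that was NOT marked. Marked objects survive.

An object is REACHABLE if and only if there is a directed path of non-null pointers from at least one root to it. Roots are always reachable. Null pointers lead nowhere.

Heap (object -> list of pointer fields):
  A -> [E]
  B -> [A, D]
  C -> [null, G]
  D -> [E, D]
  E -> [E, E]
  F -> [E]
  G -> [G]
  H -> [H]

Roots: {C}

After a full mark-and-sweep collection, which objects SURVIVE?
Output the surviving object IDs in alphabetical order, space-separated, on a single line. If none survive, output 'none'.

Answer: C G

Derivation:
Roots: C
Mark C: refs=null G, marked=C
Mark G: refs=G, marked=C G
Unmarked (collected): A B D E F H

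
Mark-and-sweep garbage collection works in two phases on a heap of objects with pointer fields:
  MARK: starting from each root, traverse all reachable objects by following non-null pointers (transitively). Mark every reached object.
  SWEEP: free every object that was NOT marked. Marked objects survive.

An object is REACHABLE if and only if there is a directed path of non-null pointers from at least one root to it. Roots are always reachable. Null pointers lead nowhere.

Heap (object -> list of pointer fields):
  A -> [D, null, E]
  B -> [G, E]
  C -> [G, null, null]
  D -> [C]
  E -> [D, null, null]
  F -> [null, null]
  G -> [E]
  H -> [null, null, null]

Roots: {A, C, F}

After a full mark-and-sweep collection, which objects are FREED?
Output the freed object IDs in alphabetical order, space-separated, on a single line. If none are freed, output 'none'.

Answer: B H

Derivation:
Roots: A C F
Mark A: refs=D null E, marked=A
Mark C: refs=G null null, marked=A C
Mark F: refs=null null, marked=A C F
Mark D: refs=C, marked=A C D F
Mark E: refs=D null null, marked=A C D E F
Mark G: refs=E, marked=A C D E F G
Unmarked (collected): B H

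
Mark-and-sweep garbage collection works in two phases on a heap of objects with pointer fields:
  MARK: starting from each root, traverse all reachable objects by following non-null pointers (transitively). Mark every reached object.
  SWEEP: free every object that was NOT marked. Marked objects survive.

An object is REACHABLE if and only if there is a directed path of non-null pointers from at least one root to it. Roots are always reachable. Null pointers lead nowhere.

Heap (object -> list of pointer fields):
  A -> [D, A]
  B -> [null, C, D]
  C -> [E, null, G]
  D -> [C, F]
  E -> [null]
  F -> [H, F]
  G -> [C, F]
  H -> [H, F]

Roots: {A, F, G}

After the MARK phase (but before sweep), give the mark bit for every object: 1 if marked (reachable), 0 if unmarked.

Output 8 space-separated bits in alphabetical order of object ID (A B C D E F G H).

Answer: 1 0 1 1 1 1 1 1

Derivation:
Roots: A F G
Mark A: refs=D A, marked=A
Mark F: refs=H F, marked=A F
Mark G: refs=C F, marked=A F G
Mark D: refs=C F, marked=A D F G
Mark H: refs=H F, marked=A D F G H
Mark C: refs=E null G, marked=A C D F G H
Mark E: refs=null, marked=A C D E F G H
Unmarked (collected): B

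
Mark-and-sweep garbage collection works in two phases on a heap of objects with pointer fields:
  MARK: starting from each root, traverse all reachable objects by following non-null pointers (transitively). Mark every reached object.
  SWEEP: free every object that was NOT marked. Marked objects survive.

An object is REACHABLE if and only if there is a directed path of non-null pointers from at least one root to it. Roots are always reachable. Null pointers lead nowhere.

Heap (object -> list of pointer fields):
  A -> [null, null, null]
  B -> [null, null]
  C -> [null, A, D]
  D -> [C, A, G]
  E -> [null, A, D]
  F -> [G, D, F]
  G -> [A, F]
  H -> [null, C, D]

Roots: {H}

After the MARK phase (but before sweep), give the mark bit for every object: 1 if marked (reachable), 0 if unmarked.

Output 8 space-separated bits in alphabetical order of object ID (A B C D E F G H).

Answer: 1 0 1 1 0 1 1 1

Derivation:
Roots: H
Mark H: refs=null C D, marked=H
Mark C: refs=null A D, marked=C H
Mark D: refs=C A G, marked=C D H
Mark A: refs=null null null, marked=A C D H
Mark G: refs=A F, marked=A C D G H
Mark F: refs=G D F, marked=A C D F G H
Unmarked (collected): B E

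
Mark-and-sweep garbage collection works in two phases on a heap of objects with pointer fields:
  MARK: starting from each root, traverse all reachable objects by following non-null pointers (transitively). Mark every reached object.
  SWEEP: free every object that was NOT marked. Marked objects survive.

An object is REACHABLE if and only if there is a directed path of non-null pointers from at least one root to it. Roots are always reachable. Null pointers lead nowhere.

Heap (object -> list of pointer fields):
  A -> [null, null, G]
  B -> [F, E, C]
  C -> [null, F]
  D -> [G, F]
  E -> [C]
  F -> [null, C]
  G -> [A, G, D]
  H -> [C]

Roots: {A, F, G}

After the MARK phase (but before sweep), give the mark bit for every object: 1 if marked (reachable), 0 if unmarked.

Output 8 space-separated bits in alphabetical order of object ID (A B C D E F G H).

Roots: A F G
Mark A: refs=null null G, marked=A
Mark F: refs=null C, marked=A F
Mark G: refs=A G D, marked=A F G
Mark C: refs=null F, marked=A C F G
Mark D: refs=G F, marked=A C D F G
Unmarked (collected): B E H

Answer: 1 0 1 1 0 1 1 0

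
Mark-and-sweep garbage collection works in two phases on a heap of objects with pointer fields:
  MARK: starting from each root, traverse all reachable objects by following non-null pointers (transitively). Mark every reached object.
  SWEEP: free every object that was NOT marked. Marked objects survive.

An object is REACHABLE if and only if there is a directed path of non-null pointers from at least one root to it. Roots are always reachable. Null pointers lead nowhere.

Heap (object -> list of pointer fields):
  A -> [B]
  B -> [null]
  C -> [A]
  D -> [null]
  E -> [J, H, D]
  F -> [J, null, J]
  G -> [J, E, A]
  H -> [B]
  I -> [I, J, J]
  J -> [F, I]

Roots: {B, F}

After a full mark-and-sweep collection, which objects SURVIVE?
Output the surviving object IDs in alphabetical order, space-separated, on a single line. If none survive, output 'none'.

Answer: B F I J

Derivation:
Roots: B F
Mark B: refs=null, marked=B
Mark F: refs=J null J, marked=B F
Mark J: refs=F I, marked=B F J
Mark I: refs=I J J, marked=B F I J
Unmarked (collected): A C D E G H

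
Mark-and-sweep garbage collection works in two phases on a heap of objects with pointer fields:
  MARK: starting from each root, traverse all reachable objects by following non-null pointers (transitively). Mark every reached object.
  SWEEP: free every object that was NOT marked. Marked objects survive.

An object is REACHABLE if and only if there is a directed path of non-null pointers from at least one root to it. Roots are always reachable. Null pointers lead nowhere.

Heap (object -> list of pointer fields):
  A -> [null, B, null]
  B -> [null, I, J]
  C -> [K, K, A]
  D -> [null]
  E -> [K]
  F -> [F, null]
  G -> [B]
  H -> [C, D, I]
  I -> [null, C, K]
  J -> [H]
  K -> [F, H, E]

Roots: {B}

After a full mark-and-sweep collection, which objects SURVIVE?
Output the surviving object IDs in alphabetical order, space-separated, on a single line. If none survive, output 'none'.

Roots: B
Mark B: refs=null I J, marked=B
Mark I: refs=null C K, marked=B I
Mark J: refs=H, marked=B I J
Mark C: refs=K K A, marked=B C I J
Mark K: refs=F H E, marked=B C I J K
Mark H: refs=C D I, marked=B C H I J K
Mark A: refs=null B null, marked=A B C H I J K
Mark F: refs=F null, marked=A B C F H I J K
Mark E: refs=K, marked=A B C E F H I J K
Mark D: refs=null, marked=A B C D E F H I J K
Unmarked (collected): G

Answer: A B C D E F H I J K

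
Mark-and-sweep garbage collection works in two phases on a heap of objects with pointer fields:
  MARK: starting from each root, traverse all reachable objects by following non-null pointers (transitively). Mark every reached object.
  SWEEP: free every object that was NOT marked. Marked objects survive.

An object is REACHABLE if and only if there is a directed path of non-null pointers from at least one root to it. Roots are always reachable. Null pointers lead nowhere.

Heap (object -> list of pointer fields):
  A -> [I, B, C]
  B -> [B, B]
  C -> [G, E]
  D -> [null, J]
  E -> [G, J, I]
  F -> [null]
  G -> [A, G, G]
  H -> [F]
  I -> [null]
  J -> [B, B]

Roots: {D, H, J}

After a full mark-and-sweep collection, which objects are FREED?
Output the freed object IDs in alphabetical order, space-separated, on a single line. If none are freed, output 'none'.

Roots: D H J
Mark D: refs=null J, marked=D
Mark H: refs=F, marked=D H
Mark J: refs=B B, marked=D H J
Mark F: refs=null, marked=D F H J
Mark B: refs=B B, marked=B D F H J
Unmarked (collected): A C E G I

Answer: A C E G I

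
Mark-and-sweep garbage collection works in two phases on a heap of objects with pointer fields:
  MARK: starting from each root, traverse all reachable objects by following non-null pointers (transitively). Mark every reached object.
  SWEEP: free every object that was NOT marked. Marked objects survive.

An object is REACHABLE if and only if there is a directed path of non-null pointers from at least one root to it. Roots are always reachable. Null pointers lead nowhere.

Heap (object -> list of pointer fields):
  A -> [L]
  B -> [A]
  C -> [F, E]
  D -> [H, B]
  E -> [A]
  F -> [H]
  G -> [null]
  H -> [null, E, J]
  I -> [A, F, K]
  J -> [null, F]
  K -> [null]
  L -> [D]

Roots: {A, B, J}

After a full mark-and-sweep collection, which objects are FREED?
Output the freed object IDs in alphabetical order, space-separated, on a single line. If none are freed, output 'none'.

Roots: A B J
Mark A: refs=L, marked=A
Mark B: refs=A, marked=A B
Mark J: refs=null F, marked=A B J
Mark L: refs=D, marked=A B J L
Mark F: refs=H, marked=A B F J L
Mark D: refs=H B, marked=A B D F J L
Mark H: refs=null E J, marked=A B D F H J L
Mark E: refs=A, marked=A B D E F H J L
Unmarked (collected): C G I K

Answer: C G I K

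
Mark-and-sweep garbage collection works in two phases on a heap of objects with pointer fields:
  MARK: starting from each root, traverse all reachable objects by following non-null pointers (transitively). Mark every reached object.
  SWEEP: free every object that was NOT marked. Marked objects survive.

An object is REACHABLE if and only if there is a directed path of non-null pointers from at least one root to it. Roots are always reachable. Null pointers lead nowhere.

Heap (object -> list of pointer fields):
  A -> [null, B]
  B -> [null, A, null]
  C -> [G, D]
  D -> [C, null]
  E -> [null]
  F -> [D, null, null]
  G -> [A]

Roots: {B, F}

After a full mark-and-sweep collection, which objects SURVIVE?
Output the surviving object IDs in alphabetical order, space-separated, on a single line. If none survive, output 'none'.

Roots: B F
Mark B: refs=null A null, marked=B
Mark F: refs=D null null, marked=B F
Mark A: refs=null B, marked=A B F
Mark D: refs=C null, marked=A B D F
Mark C: refs=G D, marked=A B C D F
Mark G: refs=A, marked=A B C D F G
Unmarked (collected): E

Answer: A B C D F G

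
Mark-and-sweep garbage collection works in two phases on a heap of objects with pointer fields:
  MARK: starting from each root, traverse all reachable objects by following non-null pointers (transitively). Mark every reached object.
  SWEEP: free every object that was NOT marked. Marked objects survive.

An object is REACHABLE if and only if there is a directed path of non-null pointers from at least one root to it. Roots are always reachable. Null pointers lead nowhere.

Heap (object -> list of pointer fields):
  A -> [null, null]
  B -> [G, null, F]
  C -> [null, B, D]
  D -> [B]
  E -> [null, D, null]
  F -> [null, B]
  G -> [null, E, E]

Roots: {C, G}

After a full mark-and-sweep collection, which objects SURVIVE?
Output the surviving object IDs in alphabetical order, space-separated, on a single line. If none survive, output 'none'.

Roots: C G
Mark C: refs=null B D, marked=C
Mark G: refs=null E E, marked=C G
Mark B: refs=G null F, marked=B C G
Mark D: refs=B, marked=B C D G
Mark E: refs=null D null, marked=B C D E G
Mark F: refs=null B, marked=B C D E F G
Unmarked (collected): A

Answer: B C D E F G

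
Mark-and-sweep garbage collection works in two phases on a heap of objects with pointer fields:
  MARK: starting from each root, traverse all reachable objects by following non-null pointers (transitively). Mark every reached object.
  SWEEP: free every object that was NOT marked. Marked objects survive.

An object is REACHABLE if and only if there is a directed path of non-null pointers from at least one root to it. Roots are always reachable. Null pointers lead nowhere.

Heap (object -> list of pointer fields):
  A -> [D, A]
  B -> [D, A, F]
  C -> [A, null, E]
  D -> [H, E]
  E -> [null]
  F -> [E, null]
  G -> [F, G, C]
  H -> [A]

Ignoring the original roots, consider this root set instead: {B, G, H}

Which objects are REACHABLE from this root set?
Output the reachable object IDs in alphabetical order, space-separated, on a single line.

Roots: B G H
Mark B: refs=D A F, marked=B
Mark G: refs=F G C, marked=B G
Mark H: refs=A, marked=B G H
Mark D: refs=H E, marked=B D G H
Mark A: refs=D A, marked=A B D G H
Mark F: refs=E null, marked=A B D F G H
Mark C: refs=A null E, marked=A B C D F G H
Mark E: refs=null, marked=A B C D E F G H
Unmarked (collected): (none)

Answer: A B C D E F G H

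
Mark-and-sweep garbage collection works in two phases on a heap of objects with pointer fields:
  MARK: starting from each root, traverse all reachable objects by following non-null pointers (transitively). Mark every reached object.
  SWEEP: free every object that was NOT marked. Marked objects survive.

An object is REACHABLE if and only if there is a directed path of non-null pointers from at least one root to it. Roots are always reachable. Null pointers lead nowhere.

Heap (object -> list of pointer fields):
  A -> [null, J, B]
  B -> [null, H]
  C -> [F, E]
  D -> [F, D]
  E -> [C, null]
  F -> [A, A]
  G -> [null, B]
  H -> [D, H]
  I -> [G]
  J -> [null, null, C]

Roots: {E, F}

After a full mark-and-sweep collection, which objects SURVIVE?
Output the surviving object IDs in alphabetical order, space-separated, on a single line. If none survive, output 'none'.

Answer: A B C D E F H J

Derivation:
Roots: E F
Mark E: refs=C null, marked=E
Mark F: refs=A A, marked=E F
Mark C: refs=F E, marked=C E F
Mark A: refs=null J B, marked=A C E F
Mark J: refs=null null C, marked=A C E F J
Mark B: refs=null H, marked=A B C E F J
Mark H: refs=D H, marked=A B C E F H J
Mark D: refs=F D, marked=A B C D E F H J
Unmarked (collected): G I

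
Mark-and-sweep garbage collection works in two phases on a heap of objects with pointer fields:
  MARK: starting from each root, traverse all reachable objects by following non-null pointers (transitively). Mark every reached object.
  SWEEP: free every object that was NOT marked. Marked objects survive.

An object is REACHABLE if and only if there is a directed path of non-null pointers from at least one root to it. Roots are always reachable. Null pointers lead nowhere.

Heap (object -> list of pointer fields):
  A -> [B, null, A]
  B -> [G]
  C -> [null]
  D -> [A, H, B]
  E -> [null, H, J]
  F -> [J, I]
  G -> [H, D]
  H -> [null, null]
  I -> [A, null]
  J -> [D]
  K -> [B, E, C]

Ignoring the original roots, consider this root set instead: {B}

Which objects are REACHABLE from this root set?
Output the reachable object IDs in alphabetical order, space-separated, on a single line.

Roots: B
Mark B: refs=G, marked=B
Mark G: refs=H D, marked=B G
Mark H: refs=null null, marked=B G H
Mark D: refs=A H B, marked=B D G H
Mark A: refs=B null A, marked=A B D G H
Unmarked (collected): C E F I J K

Answer: A B D G H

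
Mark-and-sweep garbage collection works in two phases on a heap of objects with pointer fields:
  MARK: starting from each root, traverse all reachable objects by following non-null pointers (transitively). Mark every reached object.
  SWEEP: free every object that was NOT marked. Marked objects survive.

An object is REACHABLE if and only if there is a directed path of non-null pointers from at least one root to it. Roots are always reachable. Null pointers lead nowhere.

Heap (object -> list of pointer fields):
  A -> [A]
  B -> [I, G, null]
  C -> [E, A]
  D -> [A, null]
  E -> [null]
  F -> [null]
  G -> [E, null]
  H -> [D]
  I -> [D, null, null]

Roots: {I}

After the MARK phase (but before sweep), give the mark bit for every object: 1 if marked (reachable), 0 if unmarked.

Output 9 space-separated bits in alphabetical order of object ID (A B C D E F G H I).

Answer: 1 0 0 1 0 0 0 0 1

Derivation:
Roots: I
Mark I: refs=D null null, marked=I
Mark D: refs=A null, marked=D I
Mark A: refs=A, marked=A D I
Unmarked (collected): B C E F G H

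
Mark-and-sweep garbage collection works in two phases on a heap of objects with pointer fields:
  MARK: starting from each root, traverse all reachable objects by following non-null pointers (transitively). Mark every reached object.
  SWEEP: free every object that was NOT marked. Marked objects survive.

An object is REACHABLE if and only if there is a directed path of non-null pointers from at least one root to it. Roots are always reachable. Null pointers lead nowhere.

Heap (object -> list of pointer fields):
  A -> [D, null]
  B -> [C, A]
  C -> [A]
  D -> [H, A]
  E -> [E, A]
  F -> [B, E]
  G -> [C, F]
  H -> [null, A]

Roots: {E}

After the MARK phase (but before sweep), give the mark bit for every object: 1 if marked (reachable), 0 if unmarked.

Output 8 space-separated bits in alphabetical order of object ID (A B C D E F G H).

Answer: 1 0 0 1 1 0 0 1

Derivation:
Roots: E
Mark E: refs=E A, marked=E
Mark A: refs=D null, marked=A E
Mark D: refs=H A, marked=A D E
Mark H: refs=null A, marked=A D E H
Unmarked (collected): B C F G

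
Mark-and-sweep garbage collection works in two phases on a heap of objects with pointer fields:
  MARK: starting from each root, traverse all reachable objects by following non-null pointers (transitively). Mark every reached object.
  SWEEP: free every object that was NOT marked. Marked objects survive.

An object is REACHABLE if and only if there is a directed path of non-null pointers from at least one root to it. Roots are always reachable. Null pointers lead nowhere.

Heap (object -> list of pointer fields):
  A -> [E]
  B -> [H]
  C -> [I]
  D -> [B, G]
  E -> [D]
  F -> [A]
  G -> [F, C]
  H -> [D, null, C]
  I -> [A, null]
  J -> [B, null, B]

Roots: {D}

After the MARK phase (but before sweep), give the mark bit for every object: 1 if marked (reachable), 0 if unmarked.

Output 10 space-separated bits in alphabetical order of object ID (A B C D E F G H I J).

Answer: 1 1 1 1 1 1 1 1 1 0

Derivation:
Roots: D
Mark D: refs=B G, marked=D
Mark B: refs=H, marked=B D
Mark G: refs=F C, marked=B D G
Mark H: refs=D null C, marked=B D G H
Mark F: refs=A, marked=B D F G H
Mark C: refs=I, marked=B C D F G H
Mark A: refs=E, marked=A B C D F G H
Mark I: refs=A null, marked=A B C D F G H I
Mark E: refs=D, marked=A B C D E F G H I
Unmarked (collected): J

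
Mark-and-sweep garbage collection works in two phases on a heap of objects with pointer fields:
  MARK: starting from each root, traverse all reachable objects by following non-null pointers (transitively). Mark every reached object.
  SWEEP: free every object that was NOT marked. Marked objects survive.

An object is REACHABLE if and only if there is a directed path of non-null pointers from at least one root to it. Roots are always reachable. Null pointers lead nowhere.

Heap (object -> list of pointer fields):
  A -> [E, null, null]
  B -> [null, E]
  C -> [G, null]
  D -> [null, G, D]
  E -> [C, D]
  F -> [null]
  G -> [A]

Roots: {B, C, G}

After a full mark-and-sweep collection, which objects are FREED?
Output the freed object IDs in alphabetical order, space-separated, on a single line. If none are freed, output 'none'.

Roots: B C G
Mark B: refs=null E, marked=B
Mark C: refs=G null, marked=B C
Mark G: refs=A, marked=B C G
Mark E: refs=C D, marked=B C E G
Mark A: refs=E null null, marked=A B C E G
Mark D: refs=null G D, marked=A B C D E G
Unmarked (collected): F

Answer: F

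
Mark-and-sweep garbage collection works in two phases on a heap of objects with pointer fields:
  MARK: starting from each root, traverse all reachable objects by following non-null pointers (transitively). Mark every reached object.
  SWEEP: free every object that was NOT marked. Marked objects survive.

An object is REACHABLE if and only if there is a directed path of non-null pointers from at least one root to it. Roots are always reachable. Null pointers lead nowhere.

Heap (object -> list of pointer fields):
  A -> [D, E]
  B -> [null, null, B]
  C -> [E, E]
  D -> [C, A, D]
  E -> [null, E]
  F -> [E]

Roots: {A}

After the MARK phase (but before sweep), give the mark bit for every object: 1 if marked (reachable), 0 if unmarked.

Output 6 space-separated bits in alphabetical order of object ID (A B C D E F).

Roots: A
Mark A: refs=D E, marked=A
Mark D: refs=C A D, marked=A D
Mark E: refs=null E, marked=A D E
Mark C: refs=E E, marked=A C D E
Unmarked (collected): B F

Answer: 1 0 1 1 1 0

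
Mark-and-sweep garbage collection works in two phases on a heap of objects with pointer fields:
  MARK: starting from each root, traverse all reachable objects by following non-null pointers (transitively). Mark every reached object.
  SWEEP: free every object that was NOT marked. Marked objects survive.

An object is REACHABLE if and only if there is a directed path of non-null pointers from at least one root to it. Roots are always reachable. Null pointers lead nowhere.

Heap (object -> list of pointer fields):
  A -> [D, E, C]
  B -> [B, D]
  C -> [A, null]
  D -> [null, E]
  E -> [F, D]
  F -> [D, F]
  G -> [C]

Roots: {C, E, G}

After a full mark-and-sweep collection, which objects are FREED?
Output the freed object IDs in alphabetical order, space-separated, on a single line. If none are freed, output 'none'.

Answer: B

Derivation:
Roots: C E G
Mark C: refs=A null, marked=C
Mark E: refs=F D, marked=C E
Mark G: refs=C, marked=C E G
Mark A: refs=D E C, marked=A C E G
Mark F: refs=D F, marked=A C E F G
Mark D: refs=null E, marked=A C D E F G
Unmarked (collected): B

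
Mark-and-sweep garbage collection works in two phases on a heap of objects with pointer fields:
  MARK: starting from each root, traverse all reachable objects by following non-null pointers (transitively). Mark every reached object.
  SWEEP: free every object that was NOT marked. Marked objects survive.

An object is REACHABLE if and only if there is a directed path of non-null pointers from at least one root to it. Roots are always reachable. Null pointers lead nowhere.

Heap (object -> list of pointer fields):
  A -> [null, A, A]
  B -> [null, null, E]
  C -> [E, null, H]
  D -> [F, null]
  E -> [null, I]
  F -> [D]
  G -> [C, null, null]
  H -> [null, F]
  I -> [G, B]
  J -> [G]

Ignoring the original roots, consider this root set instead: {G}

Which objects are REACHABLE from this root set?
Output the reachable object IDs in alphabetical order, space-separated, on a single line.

Answer: B C D E F G H I

Derivation:
Roots: G
Mark G: refs=C null null, marked=G
Mark C: refs=E null H, marked=C G
Mark E: refs=null I, marked=C E G
Mark H: refs=null F, marked=C E G H
Mark I: refs=G B, marked=C E G H I
Mark F: refs=D, marked=C E F G H I
Mark B: refs=null null E, marked=B C E F G H I
Mark D: refs=F null, marked=B C D E F G H I
Unmarked (collected): A J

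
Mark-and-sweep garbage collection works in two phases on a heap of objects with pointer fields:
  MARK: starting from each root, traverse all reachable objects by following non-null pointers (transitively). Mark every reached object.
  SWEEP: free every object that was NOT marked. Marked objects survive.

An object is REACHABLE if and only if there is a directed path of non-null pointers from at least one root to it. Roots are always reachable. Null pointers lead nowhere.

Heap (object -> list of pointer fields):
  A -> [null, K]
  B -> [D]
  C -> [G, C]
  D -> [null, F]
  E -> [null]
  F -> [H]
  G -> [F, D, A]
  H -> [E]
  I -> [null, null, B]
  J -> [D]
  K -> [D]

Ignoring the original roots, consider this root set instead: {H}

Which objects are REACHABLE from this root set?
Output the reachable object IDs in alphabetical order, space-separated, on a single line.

Roots: H
Mark H: refs=E, marked=H
Mark E: refs=null, marked=E H
Unmarked (collected): A B C D F G I J K

Answer: E H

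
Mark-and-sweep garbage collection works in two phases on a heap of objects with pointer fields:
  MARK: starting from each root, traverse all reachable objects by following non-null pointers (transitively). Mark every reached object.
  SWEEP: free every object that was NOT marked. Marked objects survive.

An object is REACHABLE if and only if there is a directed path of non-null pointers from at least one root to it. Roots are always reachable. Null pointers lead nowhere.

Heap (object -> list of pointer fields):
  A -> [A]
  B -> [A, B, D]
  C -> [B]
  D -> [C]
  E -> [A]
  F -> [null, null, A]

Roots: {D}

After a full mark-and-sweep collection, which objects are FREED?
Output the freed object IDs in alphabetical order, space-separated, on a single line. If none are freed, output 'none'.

Roots: D
Mark D: refs=C, marked=D
Mark C: refs=B, marked=C D
Mark B: refs=A B D, marked=B C D
Mark A: refs=A, marked=A B C D
Unmarked (collected): E F

Answer: E F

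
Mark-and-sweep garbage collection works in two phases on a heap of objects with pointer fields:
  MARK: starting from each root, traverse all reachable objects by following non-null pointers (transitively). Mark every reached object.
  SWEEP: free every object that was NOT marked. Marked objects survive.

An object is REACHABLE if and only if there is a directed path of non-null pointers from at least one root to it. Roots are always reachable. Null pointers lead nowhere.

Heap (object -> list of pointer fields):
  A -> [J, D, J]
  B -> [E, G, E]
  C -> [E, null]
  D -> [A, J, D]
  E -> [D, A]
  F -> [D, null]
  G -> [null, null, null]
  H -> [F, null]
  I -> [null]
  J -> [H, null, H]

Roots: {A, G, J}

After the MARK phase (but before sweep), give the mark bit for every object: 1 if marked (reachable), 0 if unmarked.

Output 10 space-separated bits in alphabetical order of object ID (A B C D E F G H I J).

Roots: A G J
Mark A: refs=J D J, marked=A
Mark G: refs=null null null, marked=A G
Mark J: refs=H null H, marked=A G J
Mark D: refs=A J D, marked=A D G J
Mark H: refs=F null, marked=A D G H J
Mark F: refs=D null, marked=A D F G H J
Unmarked (collected): B C E I

Answer: 1 0 0 1 0 1 1 1 0 1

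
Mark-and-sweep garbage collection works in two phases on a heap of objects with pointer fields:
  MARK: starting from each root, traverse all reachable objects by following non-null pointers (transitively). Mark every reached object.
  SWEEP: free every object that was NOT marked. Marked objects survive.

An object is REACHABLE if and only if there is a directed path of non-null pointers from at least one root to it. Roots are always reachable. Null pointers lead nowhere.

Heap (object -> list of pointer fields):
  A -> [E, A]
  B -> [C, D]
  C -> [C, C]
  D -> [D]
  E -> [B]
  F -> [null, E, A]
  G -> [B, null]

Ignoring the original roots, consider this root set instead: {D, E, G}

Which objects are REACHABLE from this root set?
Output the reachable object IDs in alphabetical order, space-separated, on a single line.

Roots: D E G
Mark D: refs=D, marked=D
Mark E: refs=B, marked=D E
Mark G: refs=B null, marked=D E G
Mark B: refs=C D, marked=B D E G
Mark C: refs=C C, marked=B C D E G
Unmarked (collected): A F

Answer: B C D E G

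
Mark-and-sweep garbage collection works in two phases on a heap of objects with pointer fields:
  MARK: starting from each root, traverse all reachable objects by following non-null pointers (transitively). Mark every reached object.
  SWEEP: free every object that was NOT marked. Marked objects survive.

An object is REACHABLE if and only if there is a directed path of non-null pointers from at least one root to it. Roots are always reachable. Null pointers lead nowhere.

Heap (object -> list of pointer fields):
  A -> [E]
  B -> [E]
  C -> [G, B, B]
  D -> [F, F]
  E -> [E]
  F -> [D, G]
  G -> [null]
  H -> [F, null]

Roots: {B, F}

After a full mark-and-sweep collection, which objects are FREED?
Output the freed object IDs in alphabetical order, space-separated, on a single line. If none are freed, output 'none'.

Roots: B F
Mark B: refs=E, marked=B
Mark F: refs=D G, marked=B F
Mark E: refs=E, marked=B E F
Mark D: refs=F F, marked=B D E F
Mark G: refs=null, marked=B D E F G
Unmarked (collected): A C H

Answer: A C H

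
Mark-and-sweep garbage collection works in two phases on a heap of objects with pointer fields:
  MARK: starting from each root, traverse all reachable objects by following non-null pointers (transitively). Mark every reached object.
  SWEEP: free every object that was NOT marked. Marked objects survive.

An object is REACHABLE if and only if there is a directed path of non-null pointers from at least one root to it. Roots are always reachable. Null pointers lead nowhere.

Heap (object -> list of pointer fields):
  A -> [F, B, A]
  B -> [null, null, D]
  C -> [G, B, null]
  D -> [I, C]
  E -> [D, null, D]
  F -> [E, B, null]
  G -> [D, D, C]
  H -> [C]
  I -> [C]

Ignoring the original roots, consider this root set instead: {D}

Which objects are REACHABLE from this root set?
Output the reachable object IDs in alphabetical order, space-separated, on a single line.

Answer: B C D G I

Derivation:
Roots: D
Mark D: refs=I C, marked=D
Mark I: refs=C, marked=D I
Mark C: refs=G B null, marked=C D I
Mark G: refs=D D C, marked=C D G I
Mark B: refs=null null D, marked=B C D G I
Unmarked (collected): A E F H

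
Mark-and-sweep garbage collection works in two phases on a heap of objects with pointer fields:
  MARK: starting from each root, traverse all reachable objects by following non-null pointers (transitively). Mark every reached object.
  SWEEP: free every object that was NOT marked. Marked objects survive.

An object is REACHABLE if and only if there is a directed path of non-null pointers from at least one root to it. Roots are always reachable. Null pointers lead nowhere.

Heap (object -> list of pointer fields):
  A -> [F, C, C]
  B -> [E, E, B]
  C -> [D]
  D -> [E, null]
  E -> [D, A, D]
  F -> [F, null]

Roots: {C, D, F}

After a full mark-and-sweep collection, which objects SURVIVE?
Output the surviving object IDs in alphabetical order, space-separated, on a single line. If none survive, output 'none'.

Roots: C D F
Mark C: refs=D, marked=C
Mark D: refs=E null, marked=C D
Mark F: refs=F null, marked=C D F
Mark E: refs=D A D, marked=C D E F
Mark A: refs=F C C, marked=A C D E F
Unmarked (collected): B

Answer: A C D E F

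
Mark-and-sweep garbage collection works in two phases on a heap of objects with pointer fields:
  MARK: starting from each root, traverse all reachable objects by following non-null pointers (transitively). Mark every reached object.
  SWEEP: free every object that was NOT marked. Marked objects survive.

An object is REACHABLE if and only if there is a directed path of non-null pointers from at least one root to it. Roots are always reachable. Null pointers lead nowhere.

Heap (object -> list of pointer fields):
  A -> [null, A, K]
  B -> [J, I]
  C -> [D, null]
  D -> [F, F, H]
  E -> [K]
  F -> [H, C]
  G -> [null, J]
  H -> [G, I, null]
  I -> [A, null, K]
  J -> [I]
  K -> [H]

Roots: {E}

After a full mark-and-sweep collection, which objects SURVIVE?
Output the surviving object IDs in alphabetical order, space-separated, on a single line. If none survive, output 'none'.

Roots: E
Mark E: refs=K, marked=E
Mark K: refs=H, marked=E K
Mark H: refs=G I null, marked=E H K
Mark G: refs=null J, marked=E G H K
Mark I: refs=A null K, marked=E G H I K
Mark J: refs=I, marked=E G H I J K
Mark A: refs=null A K, marked=A E G H I J K
Unmarked (collected): B C D F

Answer: A E G H I J K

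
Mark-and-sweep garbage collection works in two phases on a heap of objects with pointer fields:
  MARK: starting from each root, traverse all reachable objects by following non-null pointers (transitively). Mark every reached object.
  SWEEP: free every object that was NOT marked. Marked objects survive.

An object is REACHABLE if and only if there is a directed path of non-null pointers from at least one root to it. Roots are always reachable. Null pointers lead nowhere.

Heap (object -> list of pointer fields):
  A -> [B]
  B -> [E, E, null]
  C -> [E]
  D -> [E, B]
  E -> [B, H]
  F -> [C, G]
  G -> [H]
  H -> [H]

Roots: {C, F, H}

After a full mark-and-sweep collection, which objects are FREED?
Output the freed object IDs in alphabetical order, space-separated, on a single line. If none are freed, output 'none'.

Roots: C F H
Mark C: refs=E, marked=C
Mark F: refs=C G, marked=C F
Mark H: refs=H, marked=C F H
Mark E: refs=B H, marked=C E F H
Mark G: refs=H, marked=C E F G H
Mark B: refs=E E null, marked=B C E F G H
Unmarked (collected): A D

Answer: A D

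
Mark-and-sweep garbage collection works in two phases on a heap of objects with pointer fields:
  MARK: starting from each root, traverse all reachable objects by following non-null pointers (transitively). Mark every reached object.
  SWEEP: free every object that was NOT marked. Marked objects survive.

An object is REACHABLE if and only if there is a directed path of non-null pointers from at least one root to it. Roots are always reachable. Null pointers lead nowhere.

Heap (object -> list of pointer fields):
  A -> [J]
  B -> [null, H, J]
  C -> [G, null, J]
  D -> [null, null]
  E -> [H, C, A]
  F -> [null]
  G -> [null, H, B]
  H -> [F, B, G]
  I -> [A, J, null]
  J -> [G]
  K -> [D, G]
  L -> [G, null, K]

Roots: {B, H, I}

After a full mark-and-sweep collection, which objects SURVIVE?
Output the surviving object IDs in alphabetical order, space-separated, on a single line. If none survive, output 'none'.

Answer: A B F G H I J

Derivation:
Roots: B H I
Mark B: refs=null H J, marked=B
Mark H: refs=F B G, marked=B H
Mark I: refs=A J null, marked=B H I
Mark J: refs=G, marked=B H I J
Mark F: refs=null, marked=B F H I J
Mark G: refs=null H B, marked=B F G H I J
Mark A: refs=J, marked=A B F G H I J
Unmarked (collected): C D E K L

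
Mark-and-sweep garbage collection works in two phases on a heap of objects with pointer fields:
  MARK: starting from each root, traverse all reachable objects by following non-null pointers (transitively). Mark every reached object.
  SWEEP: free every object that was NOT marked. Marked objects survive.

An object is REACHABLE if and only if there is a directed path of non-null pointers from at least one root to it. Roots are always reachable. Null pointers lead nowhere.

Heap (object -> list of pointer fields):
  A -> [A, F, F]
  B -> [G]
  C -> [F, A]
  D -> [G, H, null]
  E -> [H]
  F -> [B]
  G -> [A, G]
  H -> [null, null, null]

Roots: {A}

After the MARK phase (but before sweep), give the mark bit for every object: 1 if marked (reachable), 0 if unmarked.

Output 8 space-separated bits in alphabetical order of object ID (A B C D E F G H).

Roots: A
Mark A: refs=A F F, marked=A
Mark F: refs=B, marked=A F
Mark B: refs=G, marked=A B F
Mark G: refs=A G, marked=A B F G
Unmarked (collected): C D E H

Answer: 1 1 0 0 0 1 1 0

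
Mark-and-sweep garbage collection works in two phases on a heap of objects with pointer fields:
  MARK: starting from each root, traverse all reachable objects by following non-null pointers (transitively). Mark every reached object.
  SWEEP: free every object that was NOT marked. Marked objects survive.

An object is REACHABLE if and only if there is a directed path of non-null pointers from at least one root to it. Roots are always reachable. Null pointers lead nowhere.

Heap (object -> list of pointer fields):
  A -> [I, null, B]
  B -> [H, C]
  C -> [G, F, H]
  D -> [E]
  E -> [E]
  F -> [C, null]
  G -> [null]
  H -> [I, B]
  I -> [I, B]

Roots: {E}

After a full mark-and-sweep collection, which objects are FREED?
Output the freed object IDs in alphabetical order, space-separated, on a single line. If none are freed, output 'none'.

Roots: E
Mark E: refs=E, marked=E
Unmarked (collected): A B C D F G H I

Answer: A B C D F G H I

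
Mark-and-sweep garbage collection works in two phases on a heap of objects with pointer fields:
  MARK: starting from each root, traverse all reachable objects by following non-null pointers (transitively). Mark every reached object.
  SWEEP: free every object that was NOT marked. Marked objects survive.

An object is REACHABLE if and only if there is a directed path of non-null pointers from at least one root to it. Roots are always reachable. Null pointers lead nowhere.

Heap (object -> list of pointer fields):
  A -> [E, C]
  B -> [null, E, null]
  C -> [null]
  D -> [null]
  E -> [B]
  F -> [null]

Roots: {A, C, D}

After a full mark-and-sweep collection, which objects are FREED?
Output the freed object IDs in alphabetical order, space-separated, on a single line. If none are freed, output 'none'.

Answer: F

Derivation:
Roots: A C D
Mark A: refs=E C, marked=A
Mark C: refs=null, marked=A C
Mark D: refs=null, marked=A C D
Mark E: refs=B, marked=A C D E
Mark B: refs=null E null, marked=A B C D E
Unmarked (collected): F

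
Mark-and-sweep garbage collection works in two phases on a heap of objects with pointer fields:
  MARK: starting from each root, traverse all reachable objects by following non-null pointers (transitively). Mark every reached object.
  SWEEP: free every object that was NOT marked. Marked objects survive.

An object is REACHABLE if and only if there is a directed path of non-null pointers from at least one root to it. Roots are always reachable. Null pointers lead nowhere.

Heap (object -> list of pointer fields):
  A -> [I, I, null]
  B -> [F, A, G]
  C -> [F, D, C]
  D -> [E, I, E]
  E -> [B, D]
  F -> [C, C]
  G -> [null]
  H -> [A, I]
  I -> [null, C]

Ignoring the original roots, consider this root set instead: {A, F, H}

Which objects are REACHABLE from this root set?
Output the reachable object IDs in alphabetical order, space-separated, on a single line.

Roots: A F H
Mark A: refs=I I null, marked=A
Mark F: refs=C C, marked=A F
Mark H: refs=A I, marked=A F H
Mark I: refs=null C, marked=A F H I
Mark C: refs=F D C, marked=A C F H I
Mark D: refs=E I E, marked=A C D F H I
Mark E: refs=B D, marked=A C D E F H I
Mark B: refs=F A G, marked=A B C D E F H I
Mark G: refs=null, marked=A B C D E F G H I
Unmarked (collected): (none)

Answer: A B C D E F G H I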